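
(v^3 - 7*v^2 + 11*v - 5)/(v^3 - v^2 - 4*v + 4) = (v^2 - 6*v + 5)/(v^2 - 4)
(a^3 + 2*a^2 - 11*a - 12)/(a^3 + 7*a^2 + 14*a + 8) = (a - 3)/(a + 2)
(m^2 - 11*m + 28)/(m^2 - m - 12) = (m - 7)/(m + 3)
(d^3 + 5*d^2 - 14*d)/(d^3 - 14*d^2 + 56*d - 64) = d*(d + 7)/(d^2 - 12*d + 32)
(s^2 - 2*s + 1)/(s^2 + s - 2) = (s - 1)/(s + 2)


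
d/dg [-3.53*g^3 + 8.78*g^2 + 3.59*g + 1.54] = -10.59*g^2 + 17.56*g + 3.59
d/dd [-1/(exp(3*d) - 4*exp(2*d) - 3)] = (3*exp(d) - 8)*exp(2*d)/(-exp(3*d) + 4*exp(2*d) + 3)^2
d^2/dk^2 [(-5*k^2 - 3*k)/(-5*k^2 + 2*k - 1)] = 2*(125*k^3 - 75*k^2 - 45*k + 11)/(125*k^6 - 150*k^5 + 135*k^4 - 68*k^3 + 27*k^2 - 6*k + 1)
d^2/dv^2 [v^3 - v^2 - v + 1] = 6*v - 2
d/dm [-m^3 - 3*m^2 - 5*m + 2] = -3*m^2 - 6*m - 5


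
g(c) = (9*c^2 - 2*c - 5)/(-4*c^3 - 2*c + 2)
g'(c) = (18*c - 2)/(-4*c^3 - 2*c + 2) + (12*c^2 + 2)*(9*c^2 - 2*c - 5)/(-4*c^3 - 2*c + 2)^2 = ((1 - 9*c)*(2*c^3 + c - 1) - (6*c^2 + 1)*(-9*c^2 + 2*c + 5)/2)/(2*c^3 + c - 1)^2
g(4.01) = -0.50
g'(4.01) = 0.10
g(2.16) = -0.77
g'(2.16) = 0.18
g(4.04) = -0.50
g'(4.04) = 0.10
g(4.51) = -0.45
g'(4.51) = 0.09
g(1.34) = -0.82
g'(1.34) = -0.27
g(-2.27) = 0.86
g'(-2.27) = 0.23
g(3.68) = -0.54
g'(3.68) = 0.12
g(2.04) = -0.79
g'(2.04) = 0.17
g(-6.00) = 0.38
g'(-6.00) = 0.06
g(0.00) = -2.50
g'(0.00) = -3.50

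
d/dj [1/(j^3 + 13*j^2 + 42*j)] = (-3*j^2 - 26*j - 42)/(j^2*(j^2 + 13*j + 42)^2)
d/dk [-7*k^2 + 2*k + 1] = 2 - 14*k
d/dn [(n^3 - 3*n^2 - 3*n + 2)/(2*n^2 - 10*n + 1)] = (2*n^4 - 20*n^3 + 39*n^2 - 14*n + 17)/(4*n^4 - 40*n^3 + 104*n^2 - 20*n + 1)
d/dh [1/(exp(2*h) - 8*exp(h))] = 2*(4 - exp(h))*exp(-h)/(exp(h) - 8)^2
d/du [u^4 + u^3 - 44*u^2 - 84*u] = 4*u^3 + 3*u^2 - 88*u - 84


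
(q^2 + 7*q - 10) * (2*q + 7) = 2*q^3 + 21*q^2 + 29*q - 70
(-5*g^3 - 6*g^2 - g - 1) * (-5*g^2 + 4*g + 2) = 25*g^5 + 10*g^4 - 29*g^3 - 11*g^2 - 6*g - 2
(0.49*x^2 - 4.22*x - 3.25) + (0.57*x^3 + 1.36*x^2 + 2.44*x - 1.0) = 0.57*x^3 + 1.85*x^2 - 1.78*x - 4.25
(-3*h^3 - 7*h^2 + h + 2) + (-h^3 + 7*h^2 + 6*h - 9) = -4*h^3 + 7*h - 7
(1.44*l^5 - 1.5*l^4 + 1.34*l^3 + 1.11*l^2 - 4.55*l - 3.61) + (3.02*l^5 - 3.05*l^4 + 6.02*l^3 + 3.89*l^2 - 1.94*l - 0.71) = 4.46*l^5 - 4.55*l^4 + 7.36*l^3 + 5.0*l^2 - 6.49*l - 4.32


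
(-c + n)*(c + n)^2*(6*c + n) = -6*c^4 - 7*c^3*n + 5*c^2*n^2 + 7*c*n^3 + n^4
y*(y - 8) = y^2 - 8*y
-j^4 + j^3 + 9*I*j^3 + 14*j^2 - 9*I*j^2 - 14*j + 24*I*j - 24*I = (j - 6*I)*(j - 4*I)*(-I*j + 1)*(-I*j + I)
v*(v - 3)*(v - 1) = v^3 - 4*v^2 + 3*v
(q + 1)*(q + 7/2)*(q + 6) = q^3 + 21*q^2/2 + 61*q/2 + 21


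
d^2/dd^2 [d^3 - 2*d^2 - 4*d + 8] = 6*d - 4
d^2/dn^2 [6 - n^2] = -2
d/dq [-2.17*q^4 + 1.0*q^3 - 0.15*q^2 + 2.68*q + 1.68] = -8.68*q^3 + 3.0*q^2 - 0.3*q + 2.68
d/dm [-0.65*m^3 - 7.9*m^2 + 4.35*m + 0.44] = -1.95*m^2 - 15.8*m + 4.35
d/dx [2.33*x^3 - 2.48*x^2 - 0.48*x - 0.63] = 6.99*x^2 - 4.96*x - 0.48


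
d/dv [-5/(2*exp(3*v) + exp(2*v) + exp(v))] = 5*(6*exp(2*v) + 2*exp(v) + 1)*exp(-v)/(2*exp(2*v) + exp(v) + 1)^2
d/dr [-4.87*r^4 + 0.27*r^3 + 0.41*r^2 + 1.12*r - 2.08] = -19.48*r^3 + 0.81*r^2 + 0.82*r + 1.12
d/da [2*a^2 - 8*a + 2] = 4*a - 8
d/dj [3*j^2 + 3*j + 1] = 6*j + 3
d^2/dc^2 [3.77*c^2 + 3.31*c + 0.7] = 7.54000000000000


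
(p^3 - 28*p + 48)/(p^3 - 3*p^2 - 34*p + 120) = (p - 2)/(p - 5)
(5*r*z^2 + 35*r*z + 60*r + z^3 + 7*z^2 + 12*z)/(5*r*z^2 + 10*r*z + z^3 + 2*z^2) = (z^2 + 7*z + 12)/(z*(z + 2))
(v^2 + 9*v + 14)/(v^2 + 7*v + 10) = (v + 7)/(v + 5)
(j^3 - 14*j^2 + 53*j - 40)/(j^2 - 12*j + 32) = (j^2 - 6*j + 5)/(j - 4)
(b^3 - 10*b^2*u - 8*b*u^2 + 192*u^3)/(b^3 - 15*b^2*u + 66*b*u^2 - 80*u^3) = (b^2 - 2*b*u - 24*u^2)/(b^2 - 7*b*u + 10*u^2)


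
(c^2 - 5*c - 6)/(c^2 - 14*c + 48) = (c + 1)/(c - 8)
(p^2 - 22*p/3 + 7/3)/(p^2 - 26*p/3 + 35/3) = (3*p - 1)/(3*p - 5)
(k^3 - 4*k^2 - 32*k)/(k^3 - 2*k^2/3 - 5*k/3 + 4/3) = 3*k*(k^2 - 4*k - 32)/(3*k^3 - 2*k^2 - 5*k + 4)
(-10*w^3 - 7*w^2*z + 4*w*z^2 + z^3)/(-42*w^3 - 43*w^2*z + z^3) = (-10*w^2 + 3*w*z + z^2)/(-42*w^2 - w*z + z^2)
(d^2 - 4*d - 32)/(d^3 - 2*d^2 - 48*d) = (d + 4)/(d*(d + 6))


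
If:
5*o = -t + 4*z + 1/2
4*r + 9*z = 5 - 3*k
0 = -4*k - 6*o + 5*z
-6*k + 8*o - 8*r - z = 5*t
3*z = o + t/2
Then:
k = -22/25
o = 53/150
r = 127/50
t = -179/75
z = -7/25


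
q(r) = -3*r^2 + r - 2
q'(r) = 1 - 6*r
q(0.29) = -1.96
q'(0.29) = -0.74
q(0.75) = -2.94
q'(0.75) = -3.50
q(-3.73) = -47.47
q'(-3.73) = 23.38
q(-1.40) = -9.28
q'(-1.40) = 9.40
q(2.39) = -16.75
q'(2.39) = -13.34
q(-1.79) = -13.40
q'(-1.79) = 11.74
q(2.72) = -21.48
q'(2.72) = -15.32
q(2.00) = -12.00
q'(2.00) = -11.00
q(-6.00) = -116.00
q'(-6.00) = 37.00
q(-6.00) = -116.00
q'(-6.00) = 37.00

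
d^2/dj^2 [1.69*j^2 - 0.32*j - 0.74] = 3.38000000000000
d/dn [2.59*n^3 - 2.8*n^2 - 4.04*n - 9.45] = 7.77*n^2 - 5.6*n - 4.04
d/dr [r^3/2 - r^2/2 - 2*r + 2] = 3*r^2/2 - r - 2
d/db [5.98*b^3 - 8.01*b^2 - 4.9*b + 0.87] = 17.94*b^2 - 16.02*b - 4.9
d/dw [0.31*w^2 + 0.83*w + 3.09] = 0.62*w + 0.83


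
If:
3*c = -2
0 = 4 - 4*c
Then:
No Solution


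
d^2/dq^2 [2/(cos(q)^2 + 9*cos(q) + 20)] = 2*(-4*sin(q)^4 + 3*sin(q)^2 + 855*cos(q)/4 - 27*cos(3*q)/4 + 123)/((cos(q) + 4)^3*(cos(q) + 5)^3)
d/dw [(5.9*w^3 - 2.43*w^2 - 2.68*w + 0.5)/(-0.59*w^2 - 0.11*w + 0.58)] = (-3.481*w^4 - 1.298*w^3 + 8.9521*w^2 - 2.2288*w - 1.4994)/(0.3481*w^4 + 0.1298*w^3 - 0.6723*w^2 - 0.1276*w + 0.3364)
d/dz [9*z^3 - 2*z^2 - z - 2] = 27*z^2 - 4*z - 1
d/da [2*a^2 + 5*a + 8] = 4*a + 5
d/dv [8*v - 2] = 8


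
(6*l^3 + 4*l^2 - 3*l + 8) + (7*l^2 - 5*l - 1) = 6*l^3 + 11*l^2 - 8*l + 7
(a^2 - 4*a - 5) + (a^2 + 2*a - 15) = 2*a^2 - 2*a - 20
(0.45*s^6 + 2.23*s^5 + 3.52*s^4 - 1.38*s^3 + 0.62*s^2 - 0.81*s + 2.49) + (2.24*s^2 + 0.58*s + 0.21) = 0.45*s^6 + 2.23*s^5 + 3.52*s^4 - 1.38*s^3 + 2.86*s^2 - 0.23*s + 2.7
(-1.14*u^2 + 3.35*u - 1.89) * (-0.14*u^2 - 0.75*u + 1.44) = 0.1596*u^4 + 0.386*u^3 - 3.8895*u^2 + 6.2415*u - 2.7216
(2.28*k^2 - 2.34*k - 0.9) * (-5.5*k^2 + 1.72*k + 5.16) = -12.54*k^4 + 16.7916*k^3 + 12.69*k^2 - 13.6224*k - 4.644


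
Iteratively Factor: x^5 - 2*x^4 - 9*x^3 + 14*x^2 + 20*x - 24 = (x - 3)*(x^4 + x^3 - 6*x^2 - 4*x + 8) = (x - 3)*(x + 2)*(x^3 - x^2 - 4*x + 4) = (x - 3)*(x + 2)^2*(x^2 - 3*x + 2) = (x - 3)*(x - 1)*(x + 2)^2*(x - 2)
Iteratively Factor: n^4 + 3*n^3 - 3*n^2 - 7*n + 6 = (n + 2)*(n^3 + n^2 - 5*n + 3) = (n - 1)*(n + 2)*(n^2 + 2*n - 3) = (n - 1)*(n + 2)*(n + 3)*(n - 1)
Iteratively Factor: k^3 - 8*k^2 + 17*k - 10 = (k - 2)*(k^2 - 6*k + 5) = (k - 5)*(k - 2)*(k - 1)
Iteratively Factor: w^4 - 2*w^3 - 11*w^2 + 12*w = (w + 3)*(w^3 - 5*w^2 + 4*w) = (w - 4)*(w + 3)*(w^2 - w) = (w - 4)*(w - 1)*(w + 3)*(w)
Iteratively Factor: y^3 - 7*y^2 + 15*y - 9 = (y - 3)*(y^2 - 4*y + 3) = (y - 3)^2*(y - 1)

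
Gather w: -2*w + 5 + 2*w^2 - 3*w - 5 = 2*w^2 - 5*w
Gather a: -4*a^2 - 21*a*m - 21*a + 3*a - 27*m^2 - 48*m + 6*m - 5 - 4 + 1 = -4*a^2 + a*(-21*m - 18) - 27*m^2 - 42*m - 8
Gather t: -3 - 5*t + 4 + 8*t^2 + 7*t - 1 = 8*t^2 + 2*t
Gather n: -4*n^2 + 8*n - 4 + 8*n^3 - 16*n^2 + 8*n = 8*n^3 - 20*n^2 + 16*n - 4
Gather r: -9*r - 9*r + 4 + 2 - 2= 4 - 18*r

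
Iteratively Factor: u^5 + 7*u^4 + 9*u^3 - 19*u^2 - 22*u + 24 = (u + 3)*(u^4 + 4*u^3 - 3*u^2 - 10*u + 8) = (u - 1)*(u + 3)*(u^3 + 5*u^2 + 2*u - 8) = (u - 1)*(u + 3)*(u + 4)*(u^2 + u - 2) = (u - 1)^2*(u + 3)*(u + 4)*(u + 2)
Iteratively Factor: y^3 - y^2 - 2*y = (y - 2)*(y^2 + y) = y*(y - 2)*(y + 1)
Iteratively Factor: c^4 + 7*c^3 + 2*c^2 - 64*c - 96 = (c + 4)*(c^3 + 3*c^2 - 10*c - 24) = (c + 2)*(c + 4)*(c^2 + c - 12) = (c - 3)*(c + 2)*(c + 4)*(c + 4)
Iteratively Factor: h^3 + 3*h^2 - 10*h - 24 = (h + 4)*(h^2 - h - 6) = (h - 3)*(h + 4)*(h + 2)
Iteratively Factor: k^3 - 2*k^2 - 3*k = (k - 3)*(k^2 + k) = (k - 3)*(k + 1)*(k)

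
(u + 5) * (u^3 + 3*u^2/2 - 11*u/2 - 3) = u^4 + 13*u^3/2 + 2*u^2 - 61*u/2 - 15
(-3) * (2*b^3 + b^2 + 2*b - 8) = -6*b^3 - 3*b^2 - 6*b + 24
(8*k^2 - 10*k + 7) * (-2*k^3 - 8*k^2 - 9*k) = -16*k^5 - 44*k^4 - 6*k^3 + 34*k^2 - 63*k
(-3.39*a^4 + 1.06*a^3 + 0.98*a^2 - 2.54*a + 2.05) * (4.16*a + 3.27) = -14.1024*a^5 - 6.6757*a^4 + 7.543*a^3 - 7.3618*a^2 + 0.222199999999999*a + 6.7035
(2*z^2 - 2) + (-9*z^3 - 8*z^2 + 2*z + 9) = -9*z^3 - 6*z^2 + 2*z + 7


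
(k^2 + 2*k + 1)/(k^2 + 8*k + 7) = (k + 1)/(k + 7)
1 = 1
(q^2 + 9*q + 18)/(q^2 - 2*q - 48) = (q + 3)/(q - 8)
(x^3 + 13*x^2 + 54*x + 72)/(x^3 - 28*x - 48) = (x^2 + 9*x + 18)/(x^2 - 4*x - 12)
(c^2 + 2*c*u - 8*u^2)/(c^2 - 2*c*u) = (c + 4*u)/c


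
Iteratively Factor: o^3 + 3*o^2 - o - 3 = (o + 1)*(o^2 + 2*o - 3) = (o - 1)*(o + 1)*(o + 3)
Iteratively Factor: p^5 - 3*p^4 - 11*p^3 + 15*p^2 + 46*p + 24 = (p - 4)*(p^4 + p^3 - 7*p^2 - 13*p - 6) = (p - 4)*(p + 1)*(p^3 - 7*p - 6) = (p - 4)*(p + 1)*(p + 2)*(p^2 - 2*p - 3) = (p - 4)*(p - 3)*(p + 1)*(p + 2)*(p + 1)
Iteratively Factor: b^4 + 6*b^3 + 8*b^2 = (b + 4)*(b^3 + 2*b^2) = b*(b + 4)*(b^2 + 2*b) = b*(b + 2)*(b + 4)*(b)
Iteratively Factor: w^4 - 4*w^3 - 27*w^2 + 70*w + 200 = (w - 5)*(w^3 + w^2 - 22*w - 40) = (w - 5)^2*(w^2 + 6*w + 8) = (w - 5)^2*(w + 2)*(w + 4)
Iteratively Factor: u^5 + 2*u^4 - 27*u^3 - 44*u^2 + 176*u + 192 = (u - 3)*(u^4 + 5*u^3 - 12*u^2 - 80*u - 64) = (u - 3)*(u + 4)*(u^3 + u^2 - 16*u - 16) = (u - 4)*(u - 3)*(u + 4)*(u^2 + 5*u + 4) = (u - 4)*(u - 3)*(u + 1)*(u + 4)*(u + 4)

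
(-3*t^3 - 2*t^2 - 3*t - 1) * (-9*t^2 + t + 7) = 27*t^5 + 15*t^4 + 4*t^3 - 8*t^2 - 22*t - 7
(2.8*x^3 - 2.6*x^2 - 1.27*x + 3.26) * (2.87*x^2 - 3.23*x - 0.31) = 8.036*x^5 - 16.506*x^4 + 3.8851*x^3 + 14.2643*x^2 - 10.1361*x - 1.0106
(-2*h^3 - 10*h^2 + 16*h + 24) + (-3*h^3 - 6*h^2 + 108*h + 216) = -5*h^3 - 16*h^2 + 124*h + 240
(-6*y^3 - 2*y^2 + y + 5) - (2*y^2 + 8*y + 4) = -6*y^3 - 4*y^2 - 7*y + 1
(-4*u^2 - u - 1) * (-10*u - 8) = 40*u^3 + 42*u^2 + 18*u + 8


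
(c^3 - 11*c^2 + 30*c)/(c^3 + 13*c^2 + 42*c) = (c^2 - 11*c + 30)/(c^2 + 13*c + 42)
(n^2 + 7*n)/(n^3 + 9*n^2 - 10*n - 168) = n/(n^2 + 2*n - 24)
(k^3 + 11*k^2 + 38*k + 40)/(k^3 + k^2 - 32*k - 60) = (k + 4)/(k - 6)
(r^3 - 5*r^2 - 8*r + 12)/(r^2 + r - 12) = (r^3 - 5*r^2 - 8*r + 12)/(r^2 + r - 12)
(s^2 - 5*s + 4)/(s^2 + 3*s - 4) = (s - 4)/(s + 4)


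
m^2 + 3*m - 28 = (m - 4)*(m + 7)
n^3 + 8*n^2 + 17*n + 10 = (n + 1)*(n + 2)*(n + 5)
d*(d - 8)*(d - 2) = d^3 - 10*d^2 + 16*d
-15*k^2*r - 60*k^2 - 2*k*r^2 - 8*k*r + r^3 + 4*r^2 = (-5*k + r)*(3*k + r)*(r + 4)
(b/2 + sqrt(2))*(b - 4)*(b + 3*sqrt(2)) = b^3/2 - 2*b^2 + 5*sqrt(2)*b^2/2 - 10*sqrt(2)*b + 6*b - 24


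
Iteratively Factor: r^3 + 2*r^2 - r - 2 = (r + 2)*(r^2 - 1) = (r - 1)*(r + 2)*(r + 1)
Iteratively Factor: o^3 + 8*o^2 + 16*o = (o + 4)*(o^2 + 4*o) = (o + 4)^2*(o)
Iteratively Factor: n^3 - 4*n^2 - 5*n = (n)*(n^2 - 4*n - 5) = n*(n - 5)*(n + 1)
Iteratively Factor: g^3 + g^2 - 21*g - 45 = (g + 3)*(g^2 - 2*g - 15) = (g + 3)^2*(g - 5)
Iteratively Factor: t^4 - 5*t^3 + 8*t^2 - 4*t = (t)*(t^3 - 5*t^2 + 8*t - 4) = t*(t - 2)*(t^2 - 3*t + 2) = t*(t - 2)^2*(t - 1)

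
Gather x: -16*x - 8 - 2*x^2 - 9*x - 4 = -2*x^2 - 25*x - 12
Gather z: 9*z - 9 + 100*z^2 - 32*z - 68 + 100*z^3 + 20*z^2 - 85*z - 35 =100*z^3 + 120*z^2 - 108*z - 112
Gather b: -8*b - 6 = -8*b - 6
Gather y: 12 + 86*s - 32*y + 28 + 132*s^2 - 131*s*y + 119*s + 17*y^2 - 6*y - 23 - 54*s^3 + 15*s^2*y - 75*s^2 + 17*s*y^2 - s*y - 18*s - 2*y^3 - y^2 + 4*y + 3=-54*s^3 + 57*s^2 + 187*s - 2*y^3 + y^2*(17*s + 16) + y*(15*s^2 - 132*s - 34) + 20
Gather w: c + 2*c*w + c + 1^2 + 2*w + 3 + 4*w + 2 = 2*c + w*(2*c + 6) + 6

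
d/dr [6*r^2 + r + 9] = 12*r + 1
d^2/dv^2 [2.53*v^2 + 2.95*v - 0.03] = 5.06000000000000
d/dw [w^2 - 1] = 2*w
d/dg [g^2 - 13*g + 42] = 2*g - 13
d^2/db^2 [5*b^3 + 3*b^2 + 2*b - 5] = 30*b + 6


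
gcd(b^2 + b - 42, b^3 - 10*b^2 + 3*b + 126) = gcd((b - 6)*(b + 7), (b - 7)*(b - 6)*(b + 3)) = b - 6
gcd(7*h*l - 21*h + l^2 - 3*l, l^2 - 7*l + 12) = l - 3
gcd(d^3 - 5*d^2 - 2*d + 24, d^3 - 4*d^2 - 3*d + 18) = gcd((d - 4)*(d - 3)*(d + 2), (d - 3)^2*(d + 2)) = d^2 - d - 6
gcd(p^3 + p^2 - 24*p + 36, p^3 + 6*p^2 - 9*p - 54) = p^2 + 3*p - 18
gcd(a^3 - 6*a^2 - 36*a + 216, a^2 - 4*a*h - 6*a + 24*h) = a - 6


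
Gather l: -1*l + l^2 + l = l^2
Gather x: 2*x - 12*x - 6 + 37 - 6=25 - 10*x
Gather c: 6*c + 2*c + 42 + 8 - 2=8*c + 48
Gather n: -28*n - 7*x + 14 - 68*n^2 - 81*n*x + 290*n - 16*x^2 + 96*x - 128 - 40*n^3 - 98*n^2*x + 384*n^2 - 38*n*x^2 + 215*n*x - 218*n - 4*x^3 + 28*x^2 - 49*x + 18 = -40*n^3 + n^2*(316 - 98*x) + n*(-38*x^2 + 134*x + 44) - 4*x^3 + 12*x^2 + 40*x - 96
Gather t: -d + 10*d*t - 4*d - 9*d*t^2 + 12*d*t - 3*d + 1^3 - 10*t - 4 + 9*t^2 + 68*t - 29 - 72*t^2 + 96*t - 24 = -8*d + t^2*(-9*d - 63) + t*(22*d + 154) - 56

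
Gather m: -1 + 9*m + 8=9*m + 7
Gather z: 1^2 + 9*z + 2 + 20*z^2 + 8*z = 20*z^2 + 17*z + 3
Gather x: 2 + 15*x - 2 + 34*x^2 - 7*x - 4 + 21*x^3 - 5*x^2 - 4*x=21*x^3 + 29*x^2 + 4*x - 4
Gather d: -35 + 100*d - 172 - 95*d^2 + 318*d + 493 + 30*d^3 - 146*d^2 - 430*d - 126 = 30*d^3 - 241*d^2 - 12*d + 160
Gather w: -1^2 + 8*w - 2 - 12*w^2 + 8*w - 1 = -12*w^2 + 16*w - 4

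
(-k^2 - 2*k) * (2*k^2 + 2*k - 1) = -2*k^4 - 6*k^3 - 3*k^2 + 2*k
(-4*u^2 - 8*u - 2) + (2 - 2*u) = -4*u^2 - 10*u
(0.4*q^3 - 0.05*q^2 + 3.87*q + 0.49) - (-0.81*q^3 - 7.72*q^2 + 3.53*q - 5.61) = 1.21*q^3 + 7.67*q^2 + 0.34*q + 6.1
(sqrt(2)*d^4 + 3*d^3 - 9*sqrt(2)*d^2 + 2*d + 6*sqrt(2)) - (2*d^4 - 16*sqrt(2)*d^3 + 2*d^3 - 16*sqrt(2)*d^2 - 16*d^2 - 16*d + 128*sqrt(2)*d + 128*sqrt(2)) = -2*d^4 + sqrt(2)*d^4 + d^3 + 16*sqrt(2)*d^3 + 7*sqrt(2)*d^2 + 16*d^2 - 128*sqrt(2)*d + 18*d - 122*sqrt(2)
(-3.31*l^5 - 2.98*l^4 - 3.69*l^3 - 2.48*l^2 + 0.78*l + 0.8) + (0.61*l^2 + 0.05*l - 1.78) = -3.31*l^5 - 2.98*l^4 - 3.69*l^3 - 1.87*l^2 + 0.83*l - 0.98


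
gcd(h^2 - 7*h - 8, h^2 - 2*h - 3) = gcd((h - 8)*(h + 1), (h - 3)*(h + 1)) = h + 1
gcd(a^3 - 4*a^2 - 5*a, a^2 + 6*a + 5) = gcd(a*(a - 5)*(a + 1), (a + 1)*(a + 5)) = a + 1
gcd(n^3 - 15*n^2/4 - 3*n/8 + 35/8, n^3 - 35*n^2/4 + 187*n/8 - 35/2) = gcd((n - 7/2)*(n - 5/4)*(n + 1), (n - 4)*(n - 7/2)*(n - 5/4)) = n^2 - 19*n/4 + 35/8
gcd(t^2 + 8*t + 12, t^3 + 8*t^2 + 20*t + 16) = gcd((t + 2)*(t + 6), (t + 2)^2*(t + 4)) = t + 2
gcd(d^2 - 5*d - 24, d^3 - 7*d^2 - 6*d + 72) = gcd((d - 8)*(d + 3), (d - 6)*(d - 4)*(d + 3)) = d + 3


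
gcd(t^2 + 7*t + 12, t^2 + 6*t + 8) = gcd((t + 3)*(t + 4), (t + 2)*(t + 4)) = t + 4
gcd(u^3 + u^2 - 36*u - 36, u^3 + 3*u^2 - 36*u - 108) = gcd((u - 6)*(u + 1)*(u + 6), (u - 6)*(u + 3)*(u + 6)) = u^2 - 36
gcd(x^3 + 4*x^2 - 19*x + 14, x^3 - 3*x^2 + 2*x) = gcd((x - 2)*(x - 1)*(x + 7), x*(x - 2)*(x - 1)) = x^2 - 3*x + 2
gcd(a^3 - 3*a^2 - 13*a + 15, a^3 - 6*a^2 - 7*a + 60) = a^2 - 2*a - 15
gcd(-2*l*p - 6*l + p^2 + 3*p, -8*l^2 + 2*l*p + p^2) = -2*l + p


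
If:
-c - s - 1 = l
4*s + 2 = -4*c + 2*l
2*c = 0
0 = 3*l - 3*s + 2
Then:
No Solution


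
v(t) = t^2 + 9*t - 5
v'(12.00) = 33.00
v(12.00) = 247.00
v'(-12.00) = -15.00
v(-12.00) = 31.00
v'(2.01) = 13.02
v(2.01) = 17.13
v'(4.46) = 17.92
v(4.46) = 55.03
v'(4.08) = 17.16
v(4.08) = 48.37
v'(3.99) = 16.98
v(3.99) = 46.83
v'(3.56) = 16.12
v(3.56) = 39.71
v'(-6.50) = -4.00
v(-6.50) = -21.25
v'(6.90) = 22.80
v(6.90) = 104.71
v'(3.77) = 16.54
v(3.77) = 43.14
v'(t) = 2*t + 9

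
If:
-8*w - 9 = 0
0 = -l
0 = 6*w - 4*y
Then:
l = 0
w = -9/8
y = -27/16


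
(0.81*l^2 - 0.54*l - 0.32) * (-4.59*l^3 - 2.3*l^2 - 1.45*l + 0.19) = -3.7179*l^5 + 0.6156*l^4 + 1.5363*l^3 + 1.6729*l^2 + 0.3614*l - 0.0608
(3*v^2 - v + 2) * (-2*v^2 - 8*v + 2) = -6*v^4 - 22*v^3 + 10*v^2 - 18*v + 4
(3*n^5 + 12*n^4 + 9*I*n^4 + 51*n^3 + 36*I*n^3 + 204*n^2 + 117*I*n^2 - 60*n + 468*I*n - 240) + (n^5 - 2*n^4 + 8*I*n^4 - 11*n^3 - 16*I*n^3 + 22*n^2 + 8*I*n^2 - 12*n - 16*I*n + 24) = 4*n^5 + 10*n^4 + 17*I*n^4 + 40*n^3 + 20*I*n^3 + 226*n^2 + 125*I*n^2 - 72*n + 452*I*n - 216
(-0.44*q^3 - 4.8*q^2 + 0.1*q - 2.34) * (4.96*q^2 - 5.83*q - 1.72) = -2.1824*q^5 - 21.2428*q^4 + 29.2368*q^3 - 3.9334*q^2 + 13.4702*q + 4.0248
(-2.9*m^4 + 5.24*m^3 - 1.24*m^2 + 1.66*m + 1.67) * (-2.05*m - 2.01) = 5.945*m^5 - 4.913*m^4 - 7.9904*m^3 - 0.9106*m^2 - 6.7601*m - 3.3567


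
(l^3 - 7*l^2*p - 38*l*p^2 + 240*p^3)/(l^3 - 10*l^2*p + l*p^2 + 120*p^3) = (l + 6*p)/(l + 3*p)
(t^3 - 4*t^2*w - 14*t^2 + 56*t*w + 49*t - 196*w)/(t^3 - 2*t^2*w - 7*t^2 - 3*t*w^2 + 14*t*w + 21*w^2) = (t^2 - 4*t*w - 7*t + 28*w)/(t^2 - 2*t*w - 3*w^2)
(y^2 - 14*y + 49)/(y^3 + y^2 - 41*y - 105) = (y - 7)/(y^2 + 8*y + 15)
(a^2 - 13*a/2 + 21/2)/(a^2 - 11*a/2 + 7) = (a - 3)/(a - 2)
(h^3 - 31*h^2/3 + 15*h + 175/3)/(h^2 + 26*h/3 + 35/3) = (h^2 - 12*h + 35)/(h + 7)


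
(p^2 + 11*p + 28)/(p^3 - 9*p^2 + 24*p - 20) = (p^2 + 11*p + 28)/(p^3 - 9*p^2 + 24*p - 20)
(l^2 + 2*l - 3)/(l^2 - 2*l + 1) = (l + 3)/(l - 1)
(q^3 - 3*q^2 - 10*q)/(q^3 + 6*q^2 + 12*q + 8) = q*(q - 5)/(q^2 + 4*q + 4)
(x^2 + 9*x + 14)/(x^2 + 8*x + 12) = (x + 7)/(x + 6)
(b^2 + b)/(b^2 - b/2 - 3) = 2*b*(b + 1)/(2*b^2 - b - 6)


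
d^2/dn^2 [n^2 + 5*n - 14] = 2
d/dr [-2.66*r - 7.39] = -2.66000000000000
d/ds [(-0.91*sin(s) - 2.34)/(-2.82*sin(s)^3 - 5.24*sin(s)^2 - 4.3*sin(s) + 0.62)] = (-28.3725*sin(s) + 1.2831*sin(3*s) + 12.2824*cos(2*s) - 22.9086)*cos(s)/(2.82*sin(s)^3 + 5.24*sin(s)^2 + 4.3*sin(s) - 0.62)^2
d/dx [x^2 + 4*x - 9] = 2*x + 4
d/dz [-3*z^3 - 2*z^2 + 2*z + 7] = -9*z^2 - 4*z + 2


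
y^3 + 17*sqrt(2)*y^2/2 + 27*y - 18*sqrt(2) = (y - sqrt(2)/2)*(y + 3*sqrt(2))*(y + 6*sqrt(2))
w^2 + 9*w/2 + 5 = (w + 2)*(w + 5/2)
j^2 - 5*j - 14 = (j - 7)*(j + 2)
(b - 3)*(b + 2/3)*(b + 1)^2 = b^4 - b^3/3 - 17*b^2/3 - 19*b/3 - 2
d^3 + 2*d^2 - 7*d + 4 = (d - 1)^2*(d + 4)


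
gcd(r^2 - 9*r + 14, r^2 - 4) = r - 2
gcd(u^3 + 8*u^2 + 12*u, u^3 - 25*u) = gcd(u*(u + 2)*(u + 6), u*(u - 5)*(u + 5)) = u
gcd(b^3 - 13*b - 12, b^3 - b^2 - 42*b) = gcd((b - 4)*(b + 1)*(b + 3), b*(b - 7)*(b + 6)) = 1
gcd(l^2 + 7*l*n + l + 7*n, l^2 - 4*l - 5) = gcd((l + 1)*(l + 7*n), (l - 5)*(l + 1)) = l + 1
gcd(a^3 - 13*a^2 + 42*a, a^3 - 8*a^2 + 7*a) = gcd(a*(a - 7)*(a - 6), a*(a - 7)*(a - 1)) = a^2 - 7*a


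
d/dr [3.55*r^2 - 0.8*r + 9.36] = 7.1*r - 0.8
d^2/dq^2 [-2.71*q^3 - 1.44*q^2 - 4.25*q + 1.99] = -16.26*q - 2.88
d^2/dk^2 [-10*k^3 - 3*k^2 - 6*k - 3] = -60*k - 6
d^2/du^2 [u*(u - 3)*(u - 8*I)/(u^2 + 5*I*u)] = 26*(-5 + 3*I)/(u^3 + 15*I*u^2 - 75*u - 125*I)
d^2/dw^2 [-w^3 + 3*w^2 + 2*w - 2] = 6 - 6*w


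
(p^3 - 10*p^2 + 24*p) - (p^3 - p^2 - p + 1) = -9*p^2 + 25*p - 1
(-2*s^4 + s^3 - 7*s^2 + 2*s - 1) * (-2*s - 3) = 4*s^5 + 4*s^4 + 11*s^3 + 17*s^2 - 4*s + 3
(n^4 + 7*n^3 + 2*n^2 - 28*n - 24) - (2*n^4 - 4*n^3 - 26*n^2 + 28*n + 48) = -n^4 + 11*n^3 + 28*n^2 - 56*n - 72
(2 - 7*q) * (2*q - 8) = -14*q^2 + 60*q - 16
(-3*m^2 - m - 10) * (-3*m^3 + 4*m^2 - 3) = 9*m^5 - 9*m^4 + 26*m^3 - 31*m^2 + 3*m + 30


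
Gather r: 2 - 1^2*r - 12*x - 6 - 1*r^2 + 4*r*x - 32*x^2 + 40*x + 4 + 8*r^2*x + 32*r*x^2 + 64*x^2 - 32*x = r^2*(8*x - 1) + r*(32*x^2 + 4*x - 1) + 32*x^2 - 4*x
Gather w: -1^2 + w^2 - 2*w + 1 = w^2 - 2*w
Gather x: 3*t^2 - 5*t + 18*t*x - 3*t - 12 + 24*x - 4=3*t^2 - 8*t + x*(18*t + 24) - 16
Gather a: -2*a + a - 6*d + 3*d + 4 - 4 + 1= -a - 3*d + 1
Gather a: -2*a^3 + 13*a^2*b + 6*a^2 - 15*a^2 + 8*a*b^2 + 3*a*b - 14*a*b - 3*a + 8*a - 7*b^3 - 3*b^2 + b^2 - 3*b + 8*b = -2*a^3 + a^2*(13*b - 9) + a*(8*b^2 - 11*b + 5) - 7*b^3 - 2*b^2 + 5*b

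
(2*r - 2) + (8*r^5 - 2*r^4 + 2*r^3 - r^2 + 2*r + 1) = 8*r^5 - 2*r^4 + 2*r^3 - r^2 + 4*r - 1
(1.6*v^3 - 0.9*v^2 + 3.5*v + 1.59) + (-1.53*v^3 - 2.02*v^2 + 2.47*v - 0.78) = 0.0700000000000001*v^3 - 2.92*v^2 + 5.97*v + 0.81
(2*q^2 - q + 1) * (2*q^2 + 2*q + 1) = 4*q^4 + 2*q^3 + 2*q^2 + q + 1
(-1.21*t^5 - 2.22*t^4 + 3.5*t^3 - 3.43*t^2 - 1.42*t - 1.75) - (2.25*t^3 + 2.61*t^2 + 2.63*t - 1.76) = -1.21*t^5 - 2.22*t^4 + 1.25*t^3 - 6.04*t^2 - 4.05*t + 0.01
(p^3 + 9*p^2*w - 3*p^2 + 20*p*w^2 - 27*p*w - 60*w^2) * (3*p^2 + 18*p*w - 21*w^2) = 3*p^5 + 45*p^4*w - 9*p^4 + 201*p^3*w^2 - 135*p^3*w + 171*p^2*w^3 - 603*p^2*w^2 - 420*p*w^4 - 513*p*w^3 + 1260*w^4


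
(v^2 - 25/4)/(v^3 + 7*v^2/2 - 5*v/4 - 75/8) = 2*(2*v - 5)/(4*v^2 + 4*v - 15)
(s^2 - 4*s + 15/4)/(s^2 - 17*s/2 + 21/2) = (s - 5/2)/(s - 7)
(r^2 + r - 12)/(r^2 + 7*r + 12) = (r - 3)/(r + 3)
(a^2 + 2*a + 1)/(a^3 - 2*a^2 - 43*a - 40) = (a + 1)/(a^2 - 3*a - 40)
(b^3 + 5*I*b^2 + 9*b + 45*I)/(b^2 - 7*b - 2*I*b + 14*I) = (b^3 + 5*I*b^2 + 9*b + 45*I)/(b^2 - 7*b - 2*I*b + 14*I)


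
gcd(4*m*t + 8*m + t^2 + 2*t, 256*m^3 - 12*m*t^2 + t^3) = 4*m + t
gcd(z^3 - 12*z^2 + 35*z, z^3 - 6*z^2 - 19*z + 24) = 1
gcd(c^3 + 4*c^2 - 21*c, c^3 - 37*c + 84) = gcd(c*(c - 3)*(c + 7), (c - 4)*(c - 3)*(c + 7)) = c^2 + 4*c - 21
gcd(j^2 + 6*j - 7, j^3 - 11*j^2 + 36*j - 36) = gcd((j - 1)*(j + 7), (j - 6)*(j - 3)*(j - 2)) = 1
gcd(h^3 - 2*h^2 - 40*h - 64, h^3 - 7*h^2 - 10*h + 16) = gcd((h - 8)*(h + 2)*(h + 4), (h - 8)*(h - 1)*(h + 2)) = h^2 - 6*h - 16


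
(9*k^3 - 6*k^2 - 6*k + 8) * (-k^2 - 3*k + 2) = -9*k^5 - 21*k^4 + 42*k^3 - 2*k^2 - 36*k + 16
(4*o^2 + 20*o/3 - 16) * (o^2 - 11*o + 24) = 4*o^4 - 112*o^3/3 + 20*o^2/3 + 336*o - 384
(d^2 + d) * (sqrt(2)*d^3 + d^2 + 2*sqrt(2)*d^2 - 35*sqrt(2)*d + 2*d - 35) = sqrt(2)*d^5 + d^4 + 3*sqrt(2)*d^4 - 33*sqrt(2)*d^3 + 3*d^3 - 35*sqrt(2)*d^2 - 33*d^2 - 35*d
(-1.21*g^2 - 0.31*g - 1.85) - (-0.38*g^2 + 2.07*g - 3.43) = -0.83*g^2 - 2.38*g + 1.58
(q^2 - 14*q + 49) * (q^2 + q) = q^4 - 13*q^3 + 35*q^2 + 49*q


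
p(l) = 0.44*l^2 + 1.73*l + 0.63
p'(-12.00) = -8.83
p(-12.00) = 43.23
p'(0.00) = 1.73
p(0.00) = 0.63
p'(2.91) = 4.29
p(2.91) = 9.39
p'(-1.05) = 0.81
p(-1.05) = -0.70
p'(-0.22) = 1.54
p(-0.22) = 0.27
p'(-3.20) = -1.09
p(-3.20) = -0.40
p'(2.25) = 3.71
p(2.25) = 6.75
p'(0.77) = 2.41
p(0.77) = 2.22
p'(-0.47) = 1.32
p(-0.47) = -0.09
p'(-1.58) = 0.34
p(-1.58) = -1.00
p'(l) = 0.88*l + 1.73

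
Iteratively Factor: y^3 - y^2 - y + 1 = (y - 1)*(y^2 - 1) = (y - 1)*(y + 1)*(y - 1)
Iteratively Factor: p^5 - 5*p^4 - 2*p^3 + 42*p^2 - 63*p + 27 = (p + 3)*(p^4 - 8*p^3 + 22*p^2 - 24*p + 9) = (p - 3)*(p + 3)*(p^3 - 5*p^2 + 7*p - 3) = (p - 3)*(p - 1)*(p + 3)*(p^2 - 4*p + 3) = (p - 3)^2*(p - 1)*(p + 3)*(p - 1)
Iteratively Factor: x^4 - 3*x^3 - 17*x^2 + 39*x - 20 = (x - 1)*(x^3 - 2*x^2 - 19*x + 20) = (x - 5)*(x - 1)*(x^2 + 3*x - 4) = (x - 5)*(x - 1)*(x + 4)*(x - 1)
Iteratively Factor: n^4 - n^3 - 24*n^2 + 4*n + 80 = (n - 2)*(n^3 + n^2 - 22*n - 40) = (n - 2)*(n + 4)*(n^2 - 3*n - 10) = (n - 2)*(n + 2)*(n + 4)*(n - 5)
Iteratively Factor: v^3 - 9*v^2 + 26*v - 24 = (v - 4)*(v^2 - 5*v + 6) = (v - 4)*(v - 2)*(v - 3)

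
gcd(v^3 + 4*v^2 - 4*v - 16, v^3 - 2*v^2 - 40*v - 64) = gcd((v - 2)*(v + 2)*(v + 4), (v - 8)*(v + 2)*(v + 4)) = v^2 + 6*v + 8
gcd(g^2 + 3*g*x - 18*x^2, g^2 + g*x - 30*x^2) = g + 6*x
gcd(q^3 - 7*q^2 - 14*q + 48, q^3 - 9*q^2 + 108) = q + 3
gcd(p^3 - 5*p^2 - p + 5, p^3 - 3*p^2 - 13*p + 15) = p^2 - 6*p + 5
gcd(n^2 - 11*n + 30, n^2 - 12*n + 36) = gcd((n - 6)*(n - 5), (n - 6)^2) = n - 6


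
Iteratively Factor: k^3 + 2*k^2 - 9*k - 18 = (k + 3)*(k^2 - k - 6) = (k - 3)*(k + 3)*(k + 2)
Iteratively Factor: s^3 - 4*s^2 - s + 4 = (s - 4)*(s^2 - 1) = (s - 4)*(s + 1)*(s - 1)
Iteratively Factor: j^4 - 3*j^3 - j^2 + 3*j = (j + 1)*(j^3 - 4*j^2 + 3*j) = (j - 3)*(j + 1)*(j^2 - j) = (j - 3)*(j - 1)*(j + 1)*(j)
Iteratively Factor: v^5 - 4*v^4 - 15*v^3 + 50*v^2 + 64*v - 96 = (v + 2)*(v^4 - 6*v^3 - 3*v^2 + 56*v - 48) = (v - 4)*(v + 2)*(v^3 - 2*v^2 - 11*v + 12) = (v - 4)^2*(v + 2)*(v^2 + 2*v - 3) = (v - 4)^2*(v + 2)*(v + 3)*(v - 1)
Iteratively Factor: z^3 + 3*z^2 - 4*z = (z)*(z^2 + 3*z - 4) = z*(z + 4)*(z - 1)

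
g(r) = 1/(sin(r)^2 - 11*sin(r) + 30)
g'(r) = (-2*sin(r)*cos(r) + 11*cos(r))/(sin(r)^2 - 11*sin(r) + 30)^2 = (11 - 2*sin(r))*cos(r)/(sin(r)^2 - 11*sin(r) + 30)^2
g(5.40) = 0.03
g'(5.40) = 0.01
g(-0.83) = 0.03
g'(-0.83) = 0.01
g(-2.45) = 0.03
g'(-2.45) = -0.01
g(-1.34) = 0.02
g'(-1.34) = 0.00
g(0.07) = 0.03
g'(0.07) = 0.01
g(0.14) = 0.04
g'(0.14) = 0.01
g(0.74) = 0.04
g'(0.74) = 0.01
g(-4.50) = 0.05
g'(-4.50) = -0.00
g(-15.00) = 0.03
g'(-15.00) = -0.00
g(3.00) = 0.04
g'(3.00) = -0.01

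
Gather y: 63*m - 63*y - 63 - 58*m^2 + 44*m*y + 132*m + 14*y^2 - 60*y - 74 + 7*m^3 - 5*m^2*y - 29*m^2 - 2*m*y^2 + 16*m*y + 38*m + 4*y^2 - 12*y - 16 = 7*m^3 - 87*m^2 + 233*m + y^2*(18 - 2*m) + y*(-5*m^2 + 60*m - 135) - 153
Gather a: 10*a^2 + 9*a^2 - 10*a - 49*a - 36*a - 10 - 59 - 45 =19*a^2 - 95*a - 114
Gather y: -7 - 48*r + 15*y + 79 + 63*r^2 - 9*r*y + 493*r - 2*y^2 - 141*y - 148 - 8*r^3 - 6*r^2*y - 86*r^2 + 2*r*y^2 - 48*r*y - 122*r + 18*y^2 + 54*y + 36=-8*r^3 - 23*r^2 + 323*r + y^2*(2*r + 16) + y*(-6*r^2 - 57*r - 72) - 40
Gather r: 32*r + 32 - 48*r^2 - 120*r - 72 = -48*r^2 - 88*r - 40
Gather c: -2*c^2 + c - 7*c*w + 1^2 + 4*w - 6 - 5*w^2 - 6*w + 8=-2*c^2 + c*(1 - 7*w) - 5*w^2 - 2*w + 3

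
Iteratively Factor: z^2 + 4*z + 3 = (z + 3)*(z + 1)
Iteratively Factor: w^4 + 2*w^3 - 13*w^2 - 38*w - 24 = (w + 1)*(w^3 + w^2 - 14*w - 24) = (w + 1)*(w + 2)*(w^2 - w - 12) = (w - 4)*(w + 1)*(w + 2)*(w + 3)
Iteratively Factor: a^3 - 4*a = (a)*(a^2 - 4) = a*(a + 2)*(a - 2)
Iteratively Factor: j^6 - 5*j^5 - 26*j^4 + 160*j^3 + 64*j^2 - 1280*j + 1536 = (j - 4)*(j^5 - j^4 - 30*j^3 + 40*j^2 + 224*j - 384) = (j - 4)*(j - 2)*(j^4 + j^3 - 28*j^2 - 16*j + 192) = (j - 4)*(j - 2)*(j + 4)*(j^3 - 3*j^2 - 16*j + 48) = (j - 4)*(j - 2)*(j + 4)^2*(j^2 - 7*j + 12) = (j - 4)^2*(j - 2)*(j + 4)^2*(j - 3)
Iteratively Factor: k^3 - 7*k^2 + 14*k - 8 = (k - 2)*(k^2 - 5*k + 4) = (k - 4)*(k - 2)*(k - 1)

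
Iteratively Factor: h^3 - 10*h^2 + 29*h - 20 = (h - 4)*(h^2 - 6*h + 5) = (h - 4)*(h - 1)*(h - 5)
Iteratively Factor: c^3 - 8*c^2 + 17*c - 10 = (c - 1)*(c^2 - 7*c + 10) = (c - 2)*(c - 1)*(c - 5)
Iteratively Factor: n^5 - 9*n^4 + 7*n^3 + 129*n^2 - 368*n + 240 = (n - 5)*(n^4 - 4*n^3 - 13*n^2 + 64*n - 48) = (n - 5)*(n - 4)*(n^3 - 13*n + 12) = (n - 5)*(n - 4)*(n - 3)*(n^2 + 3*n - 4) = (n - 5)*(n - 4)*(n - 3)*(n - 1)*(n + 4)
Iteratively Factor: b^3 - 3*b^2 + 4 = (b - 2)*(b^2 - b - 2) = (b - 2)^2*(b + 1)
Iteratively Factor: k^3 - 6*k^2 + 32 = (k - 4)*(k^2 - 2*k - 8) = (k - 4)^2*(k + 2)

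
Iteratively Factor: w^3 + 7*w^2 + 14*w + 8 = (w + 1)*(w^2 + 6*w + 8) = (w + 1)*(w + 4)*(w + 2)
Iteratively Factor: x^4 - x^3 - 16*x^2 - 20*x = (x + 2)*(x^3 - 3*x^2 - 10*x) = x*(x + 2)*(x^2 - 3*x - 10) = x*(x - 5)*(x + 2)*(x + 2)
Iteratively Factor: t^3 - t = (t - 1)*(t^2 + t) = t*(t - 1)*(t + 1)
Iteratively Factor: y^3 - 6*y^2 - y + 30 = (y - 5)*(y^2 - y - 6) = (y - 5)*(y + 2)*(y - 3)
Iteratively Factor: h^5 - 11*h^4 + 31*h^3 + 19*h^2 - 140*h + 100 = (h - 1)*(h^4 - 10*h^3 + 21*h^2 + 40*h - 100) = (h - 1)*(h + 2)*(h^3 - 12*h^2 + 45*h - 50) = (h - 5)*(h - 1)*(h + 2)*(h^2 - 7*h + 10) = (h - 5)^2*(h - 1)*(h + 2)*(h - 2)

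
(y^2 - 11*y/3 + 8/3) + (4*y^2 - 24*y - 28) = 5*y^2 - 83*y/3 - 76/3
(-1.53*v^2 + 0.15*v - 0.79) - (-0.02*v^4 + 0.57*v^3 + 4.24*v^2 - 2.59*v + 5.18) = 0.02*v^4 - 0.57*v^3 - 5.77*v^2 + 2.74*v - 5.97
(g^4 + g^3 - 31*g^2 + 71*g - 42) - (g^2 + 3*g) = g^4 + g^3 - 32*g^2 + 68*g - 42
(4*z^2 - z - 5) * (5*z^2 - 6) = 20*z^4 - 5*z^3 - 49*z^2 + 6*z + 30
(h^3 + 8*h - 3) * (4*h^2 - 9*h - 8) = 4*h^5 - 9*h^4 + 24*h^3 - 84*h^2 - 37*h + 24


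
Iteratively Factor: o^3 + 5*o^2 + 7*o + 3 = (o + 1)*(o^2 + 4*o + 3) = (o + 1)^2*(o + 3)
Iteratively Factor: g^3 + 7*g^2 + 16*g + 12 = (g + 3)*(g^2 + 4*g + 4) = (g + 2)*(g + 3)*(g + 2)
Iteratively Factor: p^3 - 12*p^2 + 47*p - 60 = (p - 4)*(p^2 - 8*p + 15) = (p - 4)*(p - 3)*(p - 5)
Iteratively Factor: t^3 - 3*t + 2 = (t - 1)*(t^2 + t - 2) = (t - 1)*(t + 2)*(t - 1)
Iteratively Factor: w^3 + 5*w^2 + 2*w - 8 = (w - 1)*(w^2 + 6*w + 8) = (w - 1)*(w + 4)*(w + 2)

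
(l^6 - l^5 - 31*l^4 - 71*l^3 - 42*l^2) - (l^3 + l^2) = l^6 - l^5 - 31*l^4 - 72*l^3 - 43*l^2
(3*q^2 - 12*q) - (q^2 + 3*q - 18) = 2*q^2 - 15*q + 18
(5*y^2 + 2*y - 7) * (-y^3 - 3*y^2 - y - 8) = -5*y^5 - 17*y^4 - 4*y^3 - 21*y^2 - 9*y + 56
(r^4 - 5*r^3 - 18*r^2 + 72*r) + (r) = r^4 - 5*r^3 - 18*r^2 + 73*r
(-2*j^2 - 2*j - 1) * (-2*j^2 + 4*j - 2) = 4*j^4 - 4*j^3 - 2*j^2 + 2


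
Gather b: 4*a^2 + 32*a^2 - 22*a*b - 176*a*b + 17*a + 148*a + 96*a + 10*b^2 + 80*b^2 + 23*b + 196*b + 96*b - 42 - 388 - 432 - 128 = 36*a^2 + 261*a + 90*b^2 + b*(315 - 198*a) - 990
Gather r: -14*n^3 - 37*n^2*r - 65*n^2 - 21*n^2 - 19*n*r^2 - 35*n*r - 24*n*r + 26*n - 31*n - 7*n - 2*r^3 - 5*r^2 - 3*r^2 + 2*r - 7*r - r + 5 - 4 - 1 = -14*n^3 - 86*n^2 - 12*n - 2*r^3 + r^2*(-19*n - 8) + r*(-37*n^2 - 59*n - 6)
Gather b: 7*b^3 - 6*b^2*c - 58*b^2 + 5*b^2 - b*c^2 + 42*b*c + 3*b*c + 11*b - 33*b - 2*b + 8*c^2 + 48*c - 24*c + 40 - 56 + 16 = 7*b^3 + b^2*(-6*c - 53) + b*(-c^2 + 45*c - 24) + 8*c^2 + 24*c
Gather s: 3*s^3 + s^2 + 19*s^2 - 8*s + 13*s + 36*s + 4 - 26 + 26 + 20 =3*s^3 + 20*s^2 + 41*s + 24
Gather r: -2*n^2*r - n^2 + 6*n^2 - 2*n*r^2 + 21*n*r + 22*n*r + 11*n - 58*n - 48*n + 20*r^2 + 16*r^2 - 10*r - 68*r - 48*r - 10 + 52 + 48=5*n^2 - 95*n + r^2*(36 - 2*n) + r*(-2*n^2 + 43*n - 126) + 90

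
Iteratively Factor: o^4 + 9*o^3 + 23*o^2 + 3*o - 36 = (o + 3)*(o^3 + 6*o^2 + 5*o - 12) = (o + 3)^2*(o^2 + 3*o - 4) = (o - 1)*(o + 3)^2*(o + 4)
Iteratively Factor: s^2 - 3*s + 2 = (s - 1)*(s - 2)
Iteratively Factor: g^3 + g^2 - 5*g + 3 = (g - 1)*(g^2 + 2*g - 3) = (g - 1)*(g + 3)*(g - 1)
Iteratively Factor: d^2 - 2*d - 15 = (d - 5)*(d + 3)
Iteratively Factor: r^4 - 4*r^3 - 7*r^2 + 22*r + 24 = (r - 3)*(r^3 - r^2 - 10*r - 8) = (r - 3)*(r + 1)*(r^2 - 2*r - 8) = (r - 4)*(r - 3)*(r + 1)*(r + 2)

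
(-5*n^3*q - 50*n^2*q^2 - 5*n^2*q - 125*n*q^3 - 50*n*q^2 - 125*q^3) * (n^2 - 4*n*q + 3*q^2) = -5*n^5*q - 30*n^4*q^2 - 5*n^4*q + 60*n^3*q^3 - 30*n^3*q^2 + 350*n^2*q^4 + 60*n^2*q^3 - 375*n*q^5 + 350*n*q^4 - 375*q^5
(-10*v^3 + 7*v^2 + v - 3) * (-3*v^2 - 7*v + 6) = 30*v^5 + 49*v^4 - 112*v^3 + 44*v^2 + 27*v - 18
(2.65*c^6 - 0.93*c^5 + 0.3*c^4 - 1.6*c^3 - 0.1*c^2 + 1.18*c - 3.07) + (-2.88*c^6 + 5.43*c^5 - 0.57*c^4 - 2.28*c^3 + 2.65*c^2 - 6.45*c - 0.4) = -0.23*c^6 + 4.5*c^5 - 0.27*c^4 - 3.88*c^3 + 2.55*c^2 - 5.27*c - 3.47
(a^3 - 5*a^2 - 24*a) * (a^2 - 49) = a^5 - 5*a^4 - 73*a^3 + 245*a^2 + 1176*a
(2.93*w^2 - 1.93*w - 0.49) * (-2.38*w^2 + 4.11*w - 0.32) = -6.9734*w^4 + 16.6357*w^3 - 7.7037*w^2 - 1.3963*w + 0.1568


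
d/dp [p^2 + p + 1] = 2*p + 1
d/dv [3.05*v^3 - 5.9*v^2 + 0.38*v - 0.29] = 9.15*v^2 - 11.8*v + 0.38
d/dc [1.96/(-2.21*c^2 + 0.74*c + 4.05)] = (8.6632*c - 1.4504)/(-2.21*c^2 + 0.74*c + 4.05)^2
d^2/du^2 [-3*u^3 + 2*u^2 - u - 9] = 4 - 18*u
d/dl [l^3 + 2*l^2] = l*(3*l + 4)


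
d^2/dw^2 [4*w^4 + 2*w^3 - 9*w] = 12*w*(4*w + 1)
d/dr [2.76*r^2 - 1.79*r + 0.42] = 5.52*r - 1.79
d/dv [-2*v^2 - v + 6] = -4*v - 1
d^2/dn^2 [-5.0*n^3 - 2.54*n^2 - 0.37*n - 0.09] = -30.0*n - 5.08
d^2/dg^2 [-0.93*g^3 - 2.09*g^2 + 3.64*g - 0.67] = -5.58*g - 4.18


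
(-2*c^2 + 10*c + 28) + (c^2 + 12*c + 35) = -c^2 + 22*c + 63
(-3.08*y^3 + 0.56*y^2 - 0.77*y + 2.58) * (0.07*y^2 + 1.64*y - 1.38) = -0.2156*y^5 - 5.012*y^4 + 5.1149*y^3 - 1.855*y^2 + 5.2938*y - 3.5604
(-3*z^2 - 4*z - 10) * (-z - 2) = 3*z^3 + 10*z^2 + 18*z + 20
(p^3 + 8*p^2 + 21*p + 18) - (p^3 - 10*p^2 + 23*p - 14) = 18*p^2 - 2*p + 32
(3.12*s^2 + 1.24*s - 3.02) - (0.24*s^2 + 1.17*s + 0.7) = 2.88*s^2 + 0.0700000000000001*s - 3.72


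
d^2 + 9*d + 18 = (d + 3)*(d + 6)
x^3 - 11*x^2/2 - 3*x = x*(x - 6)*(x + 1/2)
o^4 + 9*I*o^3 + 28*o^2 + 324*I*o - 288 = (o - 6*I)*(o + I)*(o + 6*I)*(o + 8*I)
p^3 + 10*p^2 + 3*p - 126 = (p - 3)*(p + 6)*(p + 7)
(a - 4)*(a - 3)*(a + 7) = a^3 - 37*a + 84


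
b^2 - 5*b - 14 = (b - 7)*(b + 2)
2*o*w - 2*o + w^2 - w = (2*o + w)*(w - 1)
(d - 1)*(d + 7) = d^2 + 6*d - 7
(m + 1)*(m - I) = m^2 + m - I*m - I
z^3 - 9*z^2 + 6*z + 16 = (z - 8)*(z - 2)*(z + 1)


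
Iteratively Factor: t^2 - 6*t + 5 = (t - 1)*(t - 5)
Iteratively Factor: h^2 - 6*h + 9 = (h - 3)*(h - 3)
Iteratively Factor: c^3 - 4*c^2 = (c)*(c^2 - 4*c) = c*(c - 4)*(c)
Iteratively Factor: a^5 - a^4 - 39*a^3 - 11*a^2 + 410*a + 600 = (a - 5)*(a^4 + 4*a^3 - 19*a^2 - 106*a - 120) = (a - 5)*(a + 2)*(a^3 + 2*a^2 - 23*a - 60) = (a - 5)*(a + 2)*(a + 3)*(a^2 - a - 20) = (a - 5)*(a + 2)*(a + 3)*(a + 4)*(a - 5)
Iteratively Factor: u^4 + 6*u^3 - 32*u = (u)*(u^3 + 6*u^2 - 32) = u*(u - 2)*(u^2 + 8*u + 16) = u*(u - 2)*(u + 4)*(u + 4)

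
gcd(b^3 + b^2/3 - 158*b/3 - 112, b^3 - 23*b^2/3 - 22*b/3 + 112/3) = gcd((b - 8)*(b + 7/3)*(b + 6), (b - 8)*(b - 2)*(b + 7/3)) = b^2 - 17*b/3 - 56/3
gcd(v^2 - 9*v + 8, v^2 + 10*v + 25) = 1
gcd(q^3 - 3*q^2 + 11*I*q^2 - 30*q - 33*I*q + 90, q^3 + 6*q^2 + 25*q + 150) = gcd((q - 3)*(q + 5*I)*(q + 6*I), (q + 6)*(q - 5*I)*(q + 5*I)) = q + 5*I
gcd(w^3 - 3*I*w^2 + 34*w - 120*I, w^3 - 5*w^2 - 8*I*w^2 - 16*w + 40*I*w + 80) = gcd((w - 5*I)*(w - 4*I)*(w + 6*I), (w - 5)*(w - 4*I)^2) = w - 4*I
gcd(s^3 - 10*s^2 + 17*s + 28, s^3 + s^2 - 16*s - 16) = s^2 - 3*s - 4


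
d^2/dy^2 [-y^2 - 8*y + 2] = -2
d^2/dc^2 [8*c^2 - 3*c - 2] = 16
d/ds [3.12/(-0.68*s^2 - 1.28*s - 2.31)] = (4.2432*s + 3.9936)/(0.68*s^2 + 1.28*s + 2.31)^2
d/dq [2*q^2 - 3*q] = 4*q - 3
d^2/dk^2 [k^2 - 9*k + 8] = 2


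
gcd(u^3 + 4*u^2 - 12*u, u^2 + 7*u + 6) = u + 6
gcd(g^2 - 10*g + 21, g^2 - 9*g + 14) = g - 7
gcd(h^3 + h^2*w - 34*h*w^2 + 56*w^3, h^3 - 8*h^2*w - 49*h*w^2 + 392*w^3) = h + 7*w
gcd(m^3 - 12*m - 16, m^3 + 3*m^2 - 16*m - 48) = m - 4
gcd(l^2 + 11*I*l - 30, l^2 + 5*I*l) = l + 5*I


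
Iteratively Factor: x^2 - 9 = (x + 3)*(x - 3)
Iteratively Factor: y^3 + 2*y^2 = (y)*(y^2 + 2*y) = y^2*(y + 2)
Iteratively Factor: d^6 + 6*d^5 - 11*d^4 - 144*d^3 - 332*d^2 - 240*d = (d)*(d^5 + 6*d^4 - 11*d^3 - 144*d^2 - 332*d - 240) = d*(d + 2)*(d^4 + 4*d^3 - 19*d^2 - 106*d - 120) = d*(d + 2)*(d + 4)*(d^3 - 19*d - 30) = d*(d - 5)*(d + 2)*(d + 4)*(d^2 + 5*d + 6) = d*(d - 5)*(d + 2)^2*(d + 4)*(d + 3)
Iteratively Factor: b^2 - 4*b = (b - 4)*(b)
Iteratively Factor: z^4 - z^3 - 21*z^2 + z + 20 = (z - 1)*(z^3 - 21*z - 20) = (z - 5)*(z - 1)*(z^2 + 5*z + 4) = (z - 5)*(z - 1)*(z + 1)*(z + 4)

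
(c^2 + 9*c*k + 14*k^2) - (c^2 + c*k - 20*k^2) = 8*c*k + 34*k^2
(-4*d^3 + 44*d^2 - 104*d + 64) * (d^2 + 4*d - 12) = -4*d^5 + 28*d^4 + 120*d^3 - 880*d^2 + 1504*d - 768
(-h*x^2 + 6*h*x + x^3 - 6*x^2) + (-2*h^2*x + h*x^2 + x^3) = -2*h^2*x + 6*h*x + 2*x^3 - 6*x^2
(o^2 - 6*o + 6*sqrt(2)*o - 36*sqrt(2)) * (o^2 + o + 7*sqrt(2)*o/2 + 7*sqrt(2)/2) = o^4 - 5*o^3 + 19*sqrt(2)*o^3/2 - 95*sqrt(2)*o^2/2 + 36*o^2 - 210*o - 57*sqrt(2)*o - 252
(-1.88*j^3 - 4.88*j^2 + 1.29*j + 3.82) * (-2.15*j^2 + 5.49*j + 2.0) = 4.042*j^5 + 0.1708*j^4 - 33.3247*j^3 - 10.8909*j^2 + 23.5518*j + 7.64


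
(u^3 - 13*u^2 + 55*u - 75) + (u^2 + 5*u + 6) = u^3 - 12*u^2 + 60*u - 69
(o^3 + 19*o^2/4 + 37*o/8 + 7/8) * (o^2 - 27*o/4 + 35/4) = o^5 - 2*o^4 - 299*o^3/16 + 359*o^2/32 + 553*o/16 + 245/32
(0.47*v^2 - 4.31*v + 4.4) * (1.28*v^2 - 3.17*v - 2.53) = 0.6016*v^4 - 7.0067*v^3 + 18.1056*v^2 - 3.0437*v - 11.132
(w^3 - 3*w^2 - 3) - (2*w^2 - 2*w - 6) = w^3 - 5*w^2 + 2*w + 3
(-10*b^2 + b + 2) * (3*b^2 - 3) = -30*b^4 + 3*b^3 + 36*b^2 - 3*b - 6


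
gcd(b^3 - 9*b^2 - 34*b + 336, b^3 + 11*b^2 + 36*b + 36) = b + 6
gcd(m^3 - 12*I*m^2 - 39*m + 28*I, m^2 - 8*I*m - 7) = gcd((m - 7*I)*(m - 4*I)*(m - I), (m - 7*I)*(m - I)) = m^2 - 8*I*m - 7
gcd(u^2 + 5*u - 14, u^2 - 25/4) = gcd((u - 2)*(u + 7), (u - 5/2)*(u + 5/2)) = 1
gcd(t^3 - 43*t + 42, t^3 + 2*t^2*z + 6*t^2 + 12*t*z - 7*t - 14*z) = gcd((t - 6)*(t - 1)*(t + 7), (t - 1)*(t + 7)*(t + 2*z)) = t^2 + 6*t - 7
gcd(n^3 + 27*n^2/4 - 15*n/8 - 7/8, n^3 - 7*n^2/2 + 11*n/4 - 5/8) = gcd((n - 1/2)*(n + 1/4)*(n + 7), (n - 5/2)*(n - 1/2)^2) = n - 1/2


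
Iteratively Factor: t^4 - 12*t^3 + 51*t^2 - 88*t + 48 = (t - 4)*(t^3 - 8*t^2 + 19*t - 12) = (t - 4)^2*(t^2 - 4*t + 3) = (t - 4)^2*(t - 3)*(t - 1)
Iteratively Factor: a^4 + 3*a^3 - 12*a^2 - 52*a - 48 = (a + 2)*(a^3 + a^2 - 14*a - 24) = (a + 2)^2*(a^2 - a - 12) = (a + 2)^2*(a + 3)*(a - 4)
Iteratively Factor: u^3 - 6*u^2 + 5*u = (u - 1)*(u^2 - 5*u) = (u - 5)*(u - 1)*(u)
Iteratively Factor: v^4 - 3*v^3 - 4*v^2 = (v + 1)*(v^3 - 4*v^2) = (v - 4)*(v + 1)*(v^2) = v*(v - 4)*(v + 1)*(v)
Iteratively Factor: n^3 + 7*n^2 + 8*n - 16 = (n - 1)*(n^2 + 8*n + 16) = (n - 1)*(n + 4)*(n + 4)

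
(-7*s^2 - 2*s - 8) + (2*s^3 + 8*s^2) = 2*s^3 + s^2 - 2*s - 8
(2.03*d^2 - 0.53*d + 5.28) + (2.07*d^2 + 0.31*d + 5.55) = 4.1*d^2 - 0.22*d + 10.83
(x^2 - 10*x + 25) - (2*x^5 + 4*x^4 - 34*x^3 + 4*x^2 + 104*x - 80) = -2*x^5 - 4*x^4 + 34*x^3 - 3*x^2 - 114*x + 105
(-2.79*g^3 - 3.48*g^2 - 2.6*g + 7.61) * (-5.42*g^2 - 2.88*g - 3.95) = 15.1218*g^5 + 26.8968*g^4 + 35.1349*g^3 - 20.0122*g^2 - 11.6468*g - 30.0595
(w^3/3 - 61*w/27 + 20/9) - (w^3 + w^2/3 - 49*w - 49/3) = -2*w^3/3 - w^2/3 + 1262*w/27 + 167/9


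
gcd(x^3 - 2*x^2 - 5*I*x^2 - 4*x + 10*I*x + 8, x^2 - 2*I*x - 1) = x - I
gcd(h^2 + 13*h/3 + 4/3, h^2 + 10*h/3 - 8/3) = h + 4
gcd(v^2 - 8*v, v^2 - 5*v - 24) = v - 8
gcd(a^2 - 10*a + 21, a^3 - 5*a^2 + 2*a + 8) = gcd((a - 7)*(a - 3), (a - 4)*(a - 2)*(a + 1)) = 1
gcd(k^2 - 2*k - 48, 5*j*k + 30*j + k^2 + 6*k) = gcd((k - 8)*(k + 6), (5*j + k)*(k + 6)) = k + 6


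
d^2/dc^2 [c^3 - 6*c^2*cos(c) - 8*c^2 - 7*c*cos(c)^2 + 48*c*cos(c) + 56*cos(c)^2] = 6*c^2*cos(c) + 24*c*sin(c) - 48*c*cos(c) + 14*c*cos(2*c) + 6*c - 96*sin(c) + 14*sin(2*c) - 12*cos(c) - 112*cos(2*c) - 16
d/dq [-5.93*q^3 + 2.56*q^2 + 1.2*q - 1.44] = -17.79*q^2 + 5.12*q + 1.2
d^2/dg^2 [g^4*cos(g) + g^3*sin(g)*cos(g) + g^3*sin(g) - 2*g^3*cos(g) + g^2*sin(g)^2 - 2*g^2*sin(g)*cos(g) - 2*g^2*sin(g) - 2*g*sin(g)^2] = -g^4*cos(g) - 9*g^3*sin(g) - 2*g^3*sin(2*g) + 2*g^3*cos(g) + 14*g^2*sin(g) + 4*g^2*sin(2*g) + 18*g^2*cos(g) + 8*g^2*cos(2*g) + 6*g*sin(g) + 7*g*sin(2*g) - 20*g*cos(g) - 12*g*cos(2*g) - 4*sin(g) - 6*sin(2*g) - cos(2*g) + 1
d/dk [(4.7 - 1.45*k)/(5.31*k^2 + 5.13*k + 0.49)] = (7.6995*k^2 - 49.914*k - 24.8215)/(28.1961*k^4 + 54.4806*k^3 + 31.5207*k^2 + 5.0274*k + 0.2401)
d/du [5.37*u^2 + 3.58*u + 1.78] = 10.74*u + 3.58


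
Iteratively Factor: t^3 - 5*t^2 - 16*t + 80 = (t - 5)*(t^2 - 16) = (t - 5)*(t - 4)*(t + 4)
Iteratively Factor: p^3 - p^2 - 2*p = (p)*(p^2 - p - 2) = p*(p - 2)*(p + 1)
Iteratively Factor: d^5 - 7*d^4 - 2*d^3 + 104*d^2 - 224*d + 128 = (d + 4)*(d^4 - 11*d^3 + 42*d^2 - 64*d + 32) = (d - 4)*(d + 4)*(d^3 - 7*d^2 + 14*d - 8) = (d - 4)*(d - 1)*(d + 4)*(d^2 - 6*d + 8) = (d - 4)*(d - 2)*(d - 1)*(d + 4)*(d - 4)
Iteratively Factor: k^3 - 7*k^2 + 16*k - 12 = (k - 3)*(k^2 - 4*k + 4) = (k - 3)*(k - 2)*(k - 2)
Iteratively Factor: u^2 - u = (u)*(u - 1)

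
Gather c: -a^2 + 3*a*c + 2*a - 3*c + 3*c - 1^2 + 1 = -a^2 + 3*a*c + 2*a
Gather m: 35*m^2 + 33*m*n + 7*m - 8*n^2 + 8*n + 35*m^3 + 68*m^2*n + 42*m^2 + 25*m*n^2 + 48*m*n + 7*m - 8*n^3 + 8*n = 35*m^3 + m^2*(68*n + 77) + m*(25*n^2 + 81*n + 14) - 8*n^3 - 8*n^2 + 16*n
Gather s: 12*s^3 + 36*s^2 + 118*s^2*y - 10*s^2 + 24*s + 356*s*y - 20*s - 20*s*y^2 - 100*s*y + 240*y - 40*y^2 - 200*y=12*s^3 + s^2*(118*y + 26) + s*(-20*y^2 + 256*y + 4) - 40*y^2 + 40*y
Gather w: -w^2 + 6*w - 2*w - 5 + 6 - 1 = -w^2 + 4*w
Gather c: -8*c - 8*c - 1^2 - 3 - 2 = -16*c - 6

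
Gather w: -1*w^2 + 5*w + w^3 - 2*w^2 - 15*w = w^3 - 3*w^2 - 10*w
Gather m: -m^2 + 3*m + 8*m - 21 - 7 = -m^2 + 11*m - 28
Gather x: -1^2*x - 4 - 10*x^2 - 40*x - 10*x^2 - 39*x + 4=-20*x^2 - 80*x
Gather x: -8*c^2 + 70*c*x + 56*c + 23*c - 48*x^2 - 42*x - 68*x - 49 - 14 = -8*c^2 + 79*c - 48*x^2 + x*(70*c - 110) - 63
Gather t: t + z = t + z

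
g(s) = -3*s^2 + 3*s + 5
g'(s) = 3 - 6*s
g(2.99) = -12.85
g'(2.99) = -14.94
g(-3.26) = -36.66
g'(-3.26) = 22.56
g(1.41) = 3.27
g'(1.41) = -5.46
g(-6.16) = -127.32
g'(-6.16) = 39.96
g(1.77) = 0.91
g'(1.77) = -7.62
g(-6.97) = -161.65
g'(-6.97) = 44.82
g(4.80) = -49.72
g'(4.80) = -25.80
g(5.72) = -76.00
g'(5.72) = -31.32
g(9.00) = -211.00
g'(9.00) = -51.00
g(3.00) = -13.00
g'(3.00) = -15.00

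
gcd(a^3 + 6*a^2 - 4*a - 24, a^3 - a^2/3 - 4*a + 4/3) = a^2 - 4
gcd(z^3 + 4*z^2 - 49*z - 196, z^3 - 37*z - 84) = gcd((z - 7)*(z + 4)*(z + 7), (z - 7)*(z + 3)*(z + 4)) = z^2 - 3*z - 28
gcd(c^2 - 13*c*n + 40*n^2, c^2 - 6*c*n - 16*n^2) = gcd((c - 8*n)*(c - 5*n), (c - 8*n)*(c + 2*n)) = c - 8*n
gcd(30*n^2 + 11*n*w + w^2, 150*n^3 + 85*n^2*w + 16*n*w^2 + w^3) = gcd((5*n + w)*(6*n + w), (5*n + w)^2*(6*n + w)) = 30*n^2 + 11*n*w + w^2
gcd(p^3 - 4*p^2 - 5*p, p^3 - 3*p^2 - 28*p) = p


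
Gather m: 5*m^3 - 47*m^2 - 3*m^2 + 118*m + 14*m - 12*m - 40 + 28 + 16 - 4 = 5*m^3 - 50*m^2 + 120*m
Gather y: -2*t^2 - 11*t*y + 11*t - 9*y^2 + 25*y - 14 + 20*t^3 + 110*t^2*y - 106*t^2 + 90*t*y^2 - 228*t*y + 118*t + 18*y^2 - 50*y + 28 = 20*t^3 - 108*t^2 + 129*t + y^2*(90*t + 9) + y*(110*t^2 - 239*t - 25) + 14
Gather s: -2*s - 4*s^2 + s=-4*s^2 - s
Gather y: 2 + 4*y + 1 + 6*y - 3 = 10*y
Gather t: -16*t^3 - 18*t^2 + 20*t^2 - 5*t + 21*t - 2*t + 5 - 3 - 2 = -16*t^3 + 2*t^2 + 14*t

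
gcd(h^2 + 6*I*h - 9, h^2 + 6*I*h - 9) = h^2 + 6*I*h - 9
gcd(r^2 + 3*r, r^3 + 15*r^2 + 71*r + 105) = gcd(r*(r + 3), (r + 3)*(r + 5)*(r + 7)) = r + 3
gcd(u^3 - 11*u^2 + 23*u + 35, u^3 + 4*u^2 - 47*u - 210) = u - 7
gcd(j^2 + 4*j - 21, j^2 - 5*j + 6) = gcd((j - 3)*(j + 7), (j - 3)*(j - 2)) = j - 3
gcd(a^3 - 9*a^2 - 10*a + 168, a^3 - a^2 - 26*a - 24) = a^2 - 2*a - 24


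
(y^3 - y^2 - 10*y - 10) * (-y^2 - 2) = -y^5 + y^4 + 8*y^3 + 12*y^2 + 20*y + 20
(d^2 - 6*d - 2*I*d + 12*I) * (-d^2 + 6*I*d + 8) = -d^4 + 6*d^3 + 8*I*d^3 + 20*d^2 - 48*I*d^2 - 120*d - 16*I*d + 96*I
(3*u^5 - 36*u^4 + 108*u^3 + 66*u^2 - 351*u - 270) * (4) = 12*u^5 - 144*u^4 + 432*u^3 + 264*u^2 - 1404*u - 1080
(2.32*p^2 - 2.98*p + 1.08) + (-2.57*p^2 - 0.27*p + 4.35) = -0.25*p^2 - 3.25*p + 5.43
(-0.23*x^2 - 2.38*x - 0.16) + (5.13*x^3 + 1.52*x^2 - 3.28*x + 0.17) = 5.13*x^3 + 1.29*x^2 - 5.66*x + 0.01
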